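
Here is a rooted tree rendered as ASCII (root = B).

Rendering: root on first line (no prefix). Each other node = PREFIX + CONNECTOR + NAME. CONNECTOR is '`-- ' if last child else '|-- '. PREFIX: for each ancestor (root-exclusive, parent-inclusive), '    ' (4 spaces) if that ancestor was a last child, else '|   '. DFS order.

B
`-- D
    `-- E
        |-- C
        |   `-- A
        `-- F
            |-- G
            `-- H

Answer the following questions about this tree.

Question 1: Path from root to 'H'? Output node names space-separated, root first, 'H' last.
Answer: B D E F H

Derivation:
Walk down from root: B -> D -> E -> F -> H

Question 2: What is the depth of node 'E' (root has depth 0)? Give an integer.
Answer: 2

Derivation:
Path from root to E: B -> D -> E
Depth = number of edges = 2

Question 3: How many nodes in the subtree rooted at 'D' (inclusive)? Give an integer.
Subtree rooted at D contains: A, C, D, E, F, G, H
Count = 7

Answer: 7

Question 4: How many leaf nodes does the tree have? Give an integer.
Leaves (nodes with no children): A, G, H

Answer: 3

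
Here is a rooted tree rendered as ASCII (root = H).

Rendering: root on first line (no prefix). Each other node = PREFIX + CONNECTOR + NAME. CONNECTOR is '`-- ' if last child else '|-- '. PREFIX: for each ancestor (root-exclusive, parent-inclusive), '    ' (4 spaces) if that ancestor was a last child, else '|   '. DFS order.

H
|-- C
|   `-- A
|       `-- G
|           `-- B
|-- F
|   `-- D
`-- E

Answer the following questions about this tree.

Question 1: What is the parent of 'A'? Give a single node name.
Answer: C

Derivation:
Scan adjacency: A appears as child of C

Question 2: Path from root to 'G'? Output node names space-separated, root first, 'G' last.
Answer: H C A G

Derivation:
Walk down from root: H -> C -> A -> G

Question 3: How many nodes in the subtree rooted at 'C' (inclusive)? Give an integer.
Subtree rooted at C contains: A, B, C, G
Count = 4

Answer: 4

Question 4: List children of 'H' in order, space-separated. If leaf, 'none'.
Node H's children (from adjacency): C, F, E

Answer: C F E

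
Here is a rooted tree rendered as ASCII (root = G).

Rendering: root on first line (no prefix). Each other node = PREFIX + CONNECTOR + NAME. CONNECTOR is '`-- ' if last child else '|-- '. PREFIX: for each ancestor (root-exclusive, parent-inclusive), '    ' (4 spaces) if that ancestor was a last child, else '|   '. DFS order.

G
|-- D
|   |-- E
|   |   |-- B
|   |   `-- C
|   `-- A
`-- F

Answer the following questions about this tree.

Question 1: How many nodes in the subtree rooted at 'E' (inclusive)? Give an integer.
Subtree rooted at E contains: B, C, E
Count = 3

Answer: 3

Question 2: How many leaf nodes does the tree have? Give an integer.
Leaves (nodes with no children): A, B, C, F

Answer: 4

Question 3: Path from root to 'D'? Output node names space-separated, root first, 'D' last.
Walk down from root: G -> D

Answer: G D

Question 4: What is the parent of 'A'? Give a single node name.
Scan adjacency: A appears as child of D

Answer: D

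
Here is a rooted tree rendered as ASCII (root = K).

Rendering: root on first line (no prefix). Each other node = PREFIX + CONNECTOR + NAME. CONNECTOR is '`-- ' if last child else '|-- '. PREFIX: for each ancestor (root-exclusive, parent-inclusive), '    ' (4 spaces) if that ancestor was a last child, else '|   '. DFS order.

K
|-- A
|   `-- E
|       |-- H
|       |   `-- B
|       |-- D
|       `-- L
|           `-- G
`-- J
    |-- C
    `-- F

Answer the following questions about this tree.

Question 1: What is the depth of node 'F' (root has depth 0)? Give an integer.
Answer: 2

Derivation:
Path from root to F: K -> J -> F
Depth = number of edges = 2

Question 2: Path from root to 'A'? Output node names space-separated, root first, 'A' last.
Answer: K A

Derivation:
Walk down from root: K -> A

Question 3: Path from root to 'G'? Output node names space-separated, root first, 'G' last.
Answer: K A E L G

Derivation:
Walk down from root: K -> A -> E -> L -> G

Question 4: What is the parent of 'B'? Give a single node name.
Scan adjacency: B appears as child of H

Answer: H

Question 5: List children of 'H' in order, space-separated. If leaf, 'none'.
Answer: B

Derivation:
Node H's children (from adjacency): B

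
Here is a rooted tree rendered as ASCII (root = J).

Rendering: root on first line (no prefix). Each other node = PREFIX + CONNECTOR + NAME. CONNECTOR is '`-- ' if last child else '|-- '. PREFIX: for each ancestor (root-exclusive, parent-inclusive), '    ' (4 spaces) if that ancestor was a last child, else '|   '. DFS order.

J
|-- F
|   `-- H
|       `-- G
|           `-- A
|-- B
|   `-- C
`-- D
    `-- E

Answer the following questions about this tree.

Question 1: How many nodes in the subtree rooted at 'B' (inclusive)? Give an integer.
Answer: 2

Derivation:
Subtree rooted at B contains: B, C
Count = 2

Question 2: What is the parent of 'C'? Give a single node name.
Scan adjacency: C appears as child of B

Answer: B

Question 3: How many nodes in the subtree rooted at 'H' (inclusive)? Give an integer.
Subtree rooted at H contains: A, G, H
Count = 3

Answer: 3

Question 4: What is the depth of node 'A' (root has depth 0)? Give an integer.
Answer: 4

Derivation:
Path from root to A: J -> F -> H -> G -> A
Depth = number of edges = 4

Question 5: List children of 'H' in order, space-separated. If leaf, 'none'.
Node H's children (from adjacency): G

Answer: G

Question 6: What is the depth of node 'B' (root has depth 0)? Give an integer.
Path from root to B: J -> B
Depth = number of edges = 1

Answer: 1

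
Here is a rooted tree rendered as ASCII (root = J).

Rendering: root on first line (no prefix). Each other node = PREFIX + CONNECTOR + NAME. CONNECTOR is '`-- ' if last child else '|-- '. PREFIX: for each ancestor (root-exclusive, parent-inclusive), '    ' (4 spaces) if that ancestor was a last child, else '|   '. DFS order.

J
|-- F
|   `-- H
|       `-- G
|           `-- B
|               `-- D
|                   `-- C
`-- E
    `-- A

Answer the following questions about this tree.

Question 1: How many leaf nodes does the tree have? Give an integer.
Leaves (nodes with no children): A, C

Answer: 2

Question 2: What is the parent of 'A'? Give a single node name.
Scan adjacency: A appears as child of E

Answer: E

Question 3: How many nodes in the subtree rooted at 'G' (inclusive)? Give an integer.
Subtree rooted at G contains: B, C, D, G
Count = 4

Answer: 4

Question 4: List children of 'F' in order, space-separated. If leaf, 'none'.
Node F's children (from adjacency): H

Answer: H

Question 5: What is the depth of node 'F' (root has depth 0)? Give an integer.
Answer: 1

Derivation:
Path from root to F: J -> F
Depth = number of edges = 1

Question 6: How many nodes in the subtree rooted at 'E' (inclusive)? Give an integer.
Subtree rooted at E contains: A, E
Count = 2

Answer: 2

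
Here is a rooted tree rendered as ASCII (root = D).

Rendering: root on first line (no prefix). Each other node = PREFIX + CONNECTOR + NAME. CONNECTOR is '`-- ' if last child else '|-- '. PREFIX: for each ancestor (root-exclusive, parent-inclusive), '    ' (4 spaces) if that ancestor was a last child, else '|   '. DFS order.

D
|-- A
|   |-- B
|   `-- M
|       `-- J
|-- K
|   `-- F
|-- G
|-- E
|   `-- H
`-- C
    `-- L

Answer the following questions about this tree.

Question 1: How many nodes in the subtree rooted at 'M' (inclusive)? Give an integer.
Subtree rooted at M contains: J, M
Count = 2

Answer: 2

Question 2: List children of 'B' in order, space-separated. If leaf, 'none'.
Answer: none

Derivation:
Node B's children (from adjacency): (leaf)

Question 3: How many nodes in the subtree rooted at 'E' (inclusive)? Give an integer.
Subtree rooted at E contains: E, H
Count = 2

Answer: 2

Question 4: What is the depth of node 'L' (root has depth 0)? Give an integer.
Path from root to L: D -> C -> L
Depth = number of edges = 2

Answer: 2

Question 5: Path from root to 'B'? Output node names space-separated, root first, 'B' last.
Answer: D A B

Derivation:
Walk down from root: D -> A -> B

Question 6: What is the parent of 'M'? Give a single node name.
Answer: A

Derivation:
Scan adjacency: M appears as child of A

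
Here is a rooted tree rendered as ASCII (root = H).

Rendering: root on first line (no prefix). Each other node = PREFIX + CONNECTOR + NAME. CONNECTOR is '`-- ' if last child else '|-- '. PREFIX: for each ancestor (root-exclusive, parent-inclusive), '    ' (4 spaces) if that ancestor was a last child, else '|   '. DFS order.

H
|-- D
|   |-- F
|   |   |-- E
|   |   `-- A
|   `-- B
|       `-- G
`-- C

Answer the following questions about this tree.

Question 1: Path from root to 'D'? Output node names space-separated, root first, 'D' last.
Answer: H D

Derivation:
Walk down from root: H -> D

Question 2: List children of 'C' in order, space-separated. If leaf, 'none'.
Answer: none

Derivation:
Node C's children (from adjacency): (leaf)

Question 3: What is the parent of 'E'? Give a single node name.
Answer: F

Derivation:
Scan adjacency: E appears as child of F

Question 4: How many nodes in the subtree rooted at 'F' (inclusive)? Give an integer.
Answer: 3

Derivation:
Subtree rooted at F contains: A, E, F
Count = 3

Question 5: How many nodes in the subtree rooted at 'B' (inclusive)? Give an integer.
Subtree rooted at B contains: B, G
Count = 2

Answer: 2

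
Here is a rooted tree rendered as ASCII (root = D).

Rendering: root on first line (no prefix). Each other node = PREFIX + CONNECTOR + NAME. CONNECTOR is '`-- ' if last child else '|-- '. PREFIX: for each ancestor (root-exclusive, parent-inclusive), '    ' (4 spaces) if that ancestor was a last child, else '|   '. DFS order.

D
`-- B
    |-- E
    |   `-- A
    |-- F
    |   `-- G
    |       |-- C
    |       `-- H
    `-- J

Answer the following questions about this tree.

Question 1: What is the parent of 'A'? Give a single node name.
Answer: E

Derivation:
Scan adjacency: A appears as child of E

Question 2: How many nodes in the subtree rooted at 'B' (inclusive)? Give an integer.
Subtree rooted at B contains: A, B, C, E, F, G, H, J
Count = 8

Answer: 8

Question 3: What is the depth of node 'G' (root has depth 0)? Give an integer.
Path from root to G: D -> B -> F -> G
Depth = number of edges = 3

Answer: 3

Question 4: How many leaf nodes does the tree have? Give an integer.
Answer: 4

Derivation:
Leaves (nodes with no children): A, C, H, J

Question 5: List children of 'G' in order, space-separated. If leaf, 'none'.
Answer: C H

Derivation:
Node G's children (from adjacency): C, H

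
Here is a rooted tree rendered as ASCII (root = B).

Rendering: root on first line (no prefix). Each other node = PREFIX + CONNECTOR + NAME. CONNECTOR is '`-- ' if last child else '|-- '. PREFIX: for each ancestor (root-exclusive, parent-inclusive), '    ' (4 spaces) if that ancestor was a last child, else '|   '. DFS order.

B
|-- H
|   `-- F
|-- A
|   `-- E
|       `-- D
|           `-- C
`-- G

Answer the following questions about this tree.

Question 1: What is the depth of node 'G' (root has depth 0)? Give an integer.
Answer: 1

Derivation:
Path from root to G: B -> G
Depth = number of edges = 1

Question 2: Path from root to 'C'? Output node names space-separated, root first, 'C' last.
Walk down from root: B -> A -> E -> D -> C

Answer: B A E D C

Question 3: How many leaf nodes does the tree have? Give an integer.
Leaves (nodes with no children): C, F, G

Answer: 3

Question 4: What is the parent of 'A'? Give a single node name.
Answer: B

Derivation:
Scan adjacency: A appears as child of B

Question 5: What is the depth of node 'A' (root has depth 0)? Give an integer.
Answer: 1

Derivation:
Path from root to A: B -> A
Depth = number of edges = 1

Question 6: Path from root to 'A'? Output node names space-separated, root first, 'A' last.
Walk down from root: B -> A

Answer: B A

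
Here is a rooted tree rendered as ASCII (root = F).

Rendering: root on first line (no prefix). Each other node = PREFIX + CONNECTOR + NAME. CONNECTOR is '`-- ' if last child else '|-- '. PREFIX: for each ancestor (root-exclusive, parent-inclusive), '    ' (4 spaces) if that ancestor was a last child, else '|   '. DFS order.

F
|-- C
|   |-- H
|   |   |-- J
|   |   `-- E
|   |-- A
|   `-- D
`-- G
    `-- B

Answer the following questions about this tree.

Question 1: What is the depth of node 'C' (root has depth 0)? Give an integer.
Path from root to C: F -> C
Depth = number of edges = 1

Answer: 1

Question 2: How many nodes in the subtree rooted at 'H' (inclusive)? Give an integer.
Subtree rooted at H contains: E, H, J
Count = 3

Answer: 3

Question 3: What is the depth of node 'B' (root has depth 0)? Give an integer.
Path from root to B: F -> G -> B
Depth = number of edges = 2

Answer: 2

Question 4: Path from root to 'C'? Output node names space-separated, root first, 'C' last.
Answer: F C

Derivation:
Walk down from root: F -> C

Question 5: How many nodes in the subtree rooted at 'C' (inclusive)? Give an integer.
Subtree rooted at C contains: A, C, D, E, H, J
Count = 6

Answer: 6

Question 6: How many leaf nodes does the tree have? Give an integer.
Leaves (nodes with no children): A, B, D, E, J

Answer: 5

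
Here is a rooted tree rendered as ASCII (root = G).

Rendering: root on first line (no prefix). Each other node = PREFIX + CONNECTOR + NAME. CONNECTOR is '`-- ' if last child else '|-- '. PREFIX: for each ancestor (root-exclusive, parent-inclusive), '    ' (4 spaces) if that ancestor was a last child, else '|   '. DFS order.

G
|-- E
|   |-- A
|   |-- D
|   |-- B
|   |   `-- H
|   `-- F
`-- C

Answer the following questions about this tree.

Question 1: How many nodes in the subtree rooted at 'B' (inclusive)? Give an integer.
Answer: 2

Derivation:
Subtree rooted at B contains: B, H
Count = 2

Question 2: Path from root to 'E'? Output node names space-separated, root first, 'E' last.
Walk down from root: G -> E

Answer: G E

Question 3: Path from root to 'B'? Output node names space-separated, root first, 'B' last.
Answer: G E B

Derivation:
Walk down from root: G -> E -> B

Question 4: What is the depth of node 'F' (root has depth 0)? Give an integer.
Answer: 2

Derivation:
Path from root to F: G -> E -> F
Depth = number of edges = 2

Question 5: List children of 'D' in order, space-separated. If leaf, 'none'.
Answer: none

Derivation:
Node D's children (from adjacency): (leaf)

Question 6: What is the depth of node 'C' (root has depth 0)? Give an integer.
Answer: 1

Derivation:
Path from root to C: G -> C
Depth = number of edges = 1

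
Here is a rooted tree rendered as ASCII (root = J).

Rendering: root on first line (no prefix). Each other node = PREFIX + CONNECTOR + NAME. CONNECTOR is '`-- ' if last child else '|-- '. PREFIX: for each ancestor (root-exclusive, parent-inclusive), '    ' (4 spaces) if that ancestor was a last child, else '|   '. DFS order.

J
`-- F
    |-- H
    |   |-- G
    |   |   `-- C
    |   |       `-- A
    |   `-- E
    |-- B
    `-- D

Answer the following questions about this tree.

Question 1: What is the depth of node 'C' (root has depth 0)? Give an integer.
Answer: 4

Derivation:
Path from root to C: J -> F -> H -> G -> C
Depth = number of edges = 4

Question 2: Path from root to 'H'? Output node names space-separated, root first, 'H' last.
Walk down from root: J -> F -> H

Answer: J F H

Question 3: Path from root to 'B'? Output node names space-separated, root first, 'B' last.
Walk down from root: J -> F -> B

Answer: J F B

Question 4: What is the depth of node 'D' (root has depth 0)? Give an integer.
Answer: 2

Derivation:
Path from root to D: J -> F -> D
Depth = number of edges = 2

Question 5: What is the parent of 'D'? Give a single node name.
Scan adjacency: D appears as child of F

Answer: F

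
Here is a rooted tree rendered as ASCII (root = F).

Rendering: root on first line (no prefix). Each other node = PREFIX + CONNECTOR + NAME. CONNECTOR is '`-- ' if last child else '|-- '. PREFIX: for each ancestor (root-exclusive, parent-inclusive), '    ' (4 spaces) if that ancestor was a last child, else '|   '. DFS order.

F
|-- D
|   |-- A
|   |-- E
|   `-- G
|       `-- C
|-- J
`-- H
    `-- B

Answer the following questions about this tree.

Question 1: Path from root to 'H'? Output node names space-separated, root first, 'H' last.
Walk down from root: F -> H

Answer: F H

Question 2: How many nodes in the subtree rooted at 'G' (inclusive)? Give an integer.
Answer: 2

Derivation:
Subtree rooted at G contains: C, G
Count = 2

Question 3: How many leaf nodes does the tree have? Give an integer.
Answer: 5

Derivation:
Leaves (nodes with no children): A, B, C, E, J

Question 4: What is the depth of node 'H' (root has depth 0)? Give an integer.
Path from root to H: F -> H
Depth = number of edges = 1

Answer: 1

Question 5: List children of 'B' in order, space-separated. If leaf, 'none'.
Node B's children (from adjacency): (leaf)

Answer: none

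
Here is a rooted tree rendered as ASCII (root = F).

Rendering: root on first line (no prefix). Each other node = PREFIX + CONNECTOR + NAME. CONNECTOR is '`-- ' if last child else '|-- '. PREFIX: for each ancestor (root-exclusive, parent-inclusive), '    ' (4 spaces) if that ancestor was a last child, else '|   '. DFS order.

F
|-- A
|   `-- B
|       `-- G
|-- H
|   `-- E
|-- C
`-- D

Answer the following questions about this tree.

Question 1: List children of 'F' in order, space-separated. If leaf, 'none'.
Answer: A H C D

Derivation:
Node F's children (from adjacency): A, H, C, D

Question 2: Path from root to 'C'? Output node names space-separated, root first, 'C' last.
Walk down from root: F -> C

Answer: F C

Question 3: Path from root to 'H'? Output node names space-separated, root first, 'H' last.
Answer: F H

Derivation:
Walk down from root: F -> H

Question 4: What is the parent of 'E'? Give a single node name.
Answer: H

Derivation:
Scan adjacency: E appears as child of H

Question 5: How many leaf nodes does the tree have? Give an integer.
Leaves (nodes with no children): C, D, E, G

Answer: 4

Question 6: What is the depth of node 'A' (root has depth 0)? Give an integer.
Answer: 1

Derivation:
Path from root to A: F -> A
Depth = number of edges = 1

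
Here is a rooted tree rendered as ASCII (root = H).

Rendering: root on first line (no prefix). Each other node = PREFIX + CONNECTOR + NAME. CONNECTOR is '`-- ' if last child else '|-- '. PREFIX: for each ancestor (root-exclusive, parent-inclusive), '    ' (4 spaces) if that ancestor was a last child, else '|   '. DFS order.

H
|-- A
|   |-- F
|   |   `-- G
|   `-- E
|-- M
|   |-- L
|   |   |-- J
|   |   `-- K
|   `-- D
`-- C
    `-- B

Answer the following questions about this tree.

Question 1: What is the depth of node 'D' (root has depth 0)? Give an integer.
Answer: 2

Derivation:
Path from root to D: H -> M -> D
Depth = number of edges = 2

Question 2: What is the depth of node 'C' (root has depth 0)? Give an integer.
Answer: 1

Derivation:
Path from root to C: H -> C
Depth = number of edges = 1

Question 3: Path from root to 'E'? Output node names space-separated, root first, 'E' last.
Answer: H A E

Derivation:
Walk down from root: H -> A -> E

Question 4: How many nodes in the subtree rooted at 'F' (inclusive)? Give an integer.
Subtree rooted at F contains: F, G
Count = 2

Answer: 2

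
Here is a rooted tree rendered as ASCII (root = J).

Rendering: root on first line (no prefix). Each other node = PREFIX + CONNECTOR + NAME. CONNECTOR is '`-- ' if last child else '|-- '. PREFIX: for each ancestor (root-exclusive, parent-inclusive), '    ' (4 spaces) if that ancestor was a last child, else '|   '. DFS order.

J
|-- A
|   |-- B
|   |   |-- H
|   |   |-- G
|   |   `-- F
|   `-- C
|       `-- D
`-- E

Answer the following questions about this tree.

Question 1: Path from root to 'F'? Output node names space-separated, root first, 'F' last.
Walk down from root: J -> A -> B -> F

Answer: J A B F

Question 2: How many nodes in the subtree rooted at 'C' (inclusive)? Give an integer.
Answer: 2

Derivation:
Subtree rooted at C contains: C, D
Count = 2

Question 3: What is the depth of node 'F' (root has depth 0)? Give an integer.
Answer: 3

Derivation:
Path from root to F: J -> A -> B -> F
Depth = number of edges = 3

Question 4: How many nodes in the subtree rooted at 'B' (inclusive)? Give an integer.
Answer: 4

Derivation:
Subtree rooted at B contains: B, F, G, H
Count = 4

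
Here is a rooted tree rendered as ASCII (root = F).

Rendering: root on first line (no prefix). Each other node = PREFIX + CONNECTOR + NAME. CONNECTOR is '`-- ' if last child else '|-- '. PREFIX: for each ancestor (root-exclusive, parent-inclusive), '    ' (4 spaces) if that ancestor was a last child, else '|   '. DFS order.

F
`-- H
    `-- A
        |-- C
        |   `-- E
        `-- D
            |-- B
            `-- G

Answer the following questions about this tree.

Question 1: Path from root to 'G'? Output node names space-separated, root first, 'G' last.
Answer: F H A D G

Derivation:
Walk down from root: F -> H -> A -> D -> G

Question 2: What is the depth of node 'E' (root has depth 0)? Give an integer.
Path from root to E: F -> H -> A -> C -> E
Depth = number of edges = 4

Answer: 4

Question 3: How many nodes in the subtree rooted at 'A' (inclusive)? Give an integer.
Subtree rooted at A contains: A, B, C, D, E, G
Count = 6

Answer: 6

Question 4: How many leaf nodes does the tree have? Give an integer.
Leaves (nodes with no children): B, E, G

Answer: 3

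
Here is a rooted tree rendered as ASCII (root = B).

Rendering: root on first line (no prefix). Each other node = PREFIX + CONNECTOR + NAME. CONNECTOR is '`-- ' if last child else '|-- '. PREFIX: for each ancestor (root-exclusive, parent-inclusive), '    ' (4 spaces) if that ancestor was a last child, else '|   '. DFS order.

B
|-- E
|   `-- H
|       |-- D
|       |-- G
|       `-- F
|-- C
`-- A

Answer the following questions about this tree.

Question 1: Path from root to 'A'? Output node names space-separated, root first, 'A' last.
Walk down from root: B -> A

Answer: B A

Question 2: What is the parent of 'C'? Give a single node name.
Scan adjacency: C appears as child of B

Answer: B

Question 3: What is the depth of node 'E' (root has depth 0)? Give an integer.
Answer: 1

Derivation:
Path from root to E: B -> E
Depth = number of edges = 1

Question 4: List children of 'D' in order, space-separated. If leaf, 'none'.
Node D's children (from adjacency): (leaf)

Answer: none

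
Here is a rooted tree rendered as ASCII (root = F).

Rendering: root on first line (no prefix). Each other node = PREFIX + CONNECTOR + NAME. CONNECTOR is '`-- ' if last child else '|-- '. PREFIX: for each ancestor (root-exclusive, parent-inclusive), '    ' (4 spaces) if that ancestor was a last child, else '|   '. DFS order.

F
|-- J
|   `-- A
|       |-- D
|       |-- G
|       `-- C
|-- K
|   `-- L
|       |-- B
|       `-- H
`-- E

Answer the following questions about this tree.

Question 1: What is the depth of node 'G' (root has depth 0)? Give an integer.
Answer: 3

Derivation:
Path from root to G: F -> J -> A -> G
Depth = number of edges = 3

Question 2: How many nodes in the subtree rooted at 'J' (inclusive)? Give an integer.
Answer: 5

Derivation:
Subtree rooted at J contains: A, C, D, G, J
Count = 5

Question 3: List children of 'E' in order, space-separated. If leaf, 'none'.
Answer: none

Derivation:
Node E's children (from adjacency): (leaf)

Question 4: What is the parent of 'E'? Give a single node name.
Answer: F

Derivation:
Scan adjacency: E appears as child of F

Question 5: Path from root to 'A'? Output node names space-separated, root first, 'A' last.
Answer: F J A

Derivation:
Walk down from root: F -> J -> A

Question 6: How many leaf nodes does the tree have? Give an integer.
Answer: 6

Derivation:
Leaves (nodes with no children): B, C, D, E, G, H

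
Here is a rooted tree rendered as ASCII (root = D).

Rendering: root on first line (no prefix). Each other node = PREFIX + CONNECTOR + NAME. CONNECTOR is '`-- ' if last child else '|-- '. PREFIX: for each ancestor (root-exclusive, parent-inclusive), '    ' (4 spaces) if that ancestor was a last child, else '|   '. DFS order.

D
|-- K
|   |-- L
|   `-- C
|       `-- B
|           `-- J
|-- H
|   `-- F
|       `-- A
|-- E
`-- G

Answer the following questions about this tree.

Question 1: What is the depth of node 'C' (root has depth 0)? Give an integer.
Path from root to C: D -> K -> C
Depth = number of edges = 2

Answer: 2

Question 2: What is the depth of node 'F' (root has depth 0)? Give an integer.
Path from root to F: D -> H -> F
Depth = number of edges = 2

Answer: 2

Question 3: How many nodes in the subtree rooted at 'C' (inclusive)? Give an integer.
Subtree rooted at C contains: B, C, J
Count = 3

Answer: 3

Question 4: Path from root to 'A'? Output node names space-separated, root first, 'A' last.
Answer: D H F A

Derivation:
Walk down from root: D -> H -> F -> A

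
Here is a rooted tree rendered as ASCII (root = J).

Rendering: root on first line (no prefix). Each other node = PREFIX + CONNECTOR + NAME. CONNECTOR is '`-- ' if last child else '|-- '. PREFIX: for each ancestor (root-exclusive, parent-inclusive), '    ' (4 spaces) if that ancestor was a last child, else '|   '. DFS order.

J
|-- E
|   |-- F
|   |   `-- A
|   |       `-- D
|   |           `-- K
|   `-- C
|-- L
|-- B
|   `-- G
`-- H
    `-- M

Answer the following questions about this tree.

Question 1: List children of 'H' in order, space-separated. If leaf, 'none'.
Node H's children (from adjacency): M

Answer: M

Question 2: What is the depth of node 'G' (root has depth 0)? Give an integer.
Answer: 2

Derivation:
Path from root to G: J -> B -> G
Depth = number of edges = 2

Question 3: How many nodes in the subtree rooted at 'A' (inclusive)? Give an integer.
Answer: 3

Derivation:
Subtree rooted at A contains: A, D, K
Count = 3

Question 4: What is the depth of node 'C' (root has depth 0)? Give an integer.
Path from root to C: J -> E -> C
Depth = number of edges = 2

Answer: 2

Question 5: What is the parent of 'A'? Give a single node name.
Scan adjacency: A appears as child of F

Answer: F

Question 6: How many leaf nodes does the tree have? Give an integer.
Answer: 5

Derivation:
Leaves (nodes with no children): C, G, K, L, M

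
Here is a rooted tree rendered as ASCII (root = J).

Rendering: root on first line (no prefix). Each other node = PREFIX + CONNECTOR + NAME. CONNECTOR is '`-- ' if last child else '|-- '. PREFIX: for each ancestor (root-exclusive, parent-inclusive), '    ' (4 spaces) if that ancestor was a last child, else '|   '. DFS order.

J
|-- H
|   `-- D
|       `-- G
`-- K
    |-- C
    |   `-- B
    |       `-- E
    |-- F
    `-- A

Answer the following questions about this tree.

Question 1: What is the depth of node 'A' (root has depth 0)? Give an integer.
Path from root to A: J -> K -> A
Depth = number of edges = 2

Answer: 2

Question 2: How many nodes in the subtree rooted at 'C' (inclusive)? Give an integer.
Answer: 3

Derivation:
Subtree rooted at C contains: B, C, E
Count = 3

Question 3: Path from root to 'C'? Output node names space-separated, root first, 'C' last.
Walk down from root: J -> K -> C

Answer: J K C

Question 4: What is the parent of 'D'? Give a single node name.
Answer: H

Derivation:
Scan adjacency: D appears as child of H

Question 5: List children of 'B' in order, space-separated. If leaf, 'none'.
Node B's children (from adjacency): E

Answer: E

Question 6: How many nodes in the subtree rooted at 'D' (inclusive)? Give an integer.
Answer: 2

Derivation:
Subtree rooted at D contains: D, G
Count = 2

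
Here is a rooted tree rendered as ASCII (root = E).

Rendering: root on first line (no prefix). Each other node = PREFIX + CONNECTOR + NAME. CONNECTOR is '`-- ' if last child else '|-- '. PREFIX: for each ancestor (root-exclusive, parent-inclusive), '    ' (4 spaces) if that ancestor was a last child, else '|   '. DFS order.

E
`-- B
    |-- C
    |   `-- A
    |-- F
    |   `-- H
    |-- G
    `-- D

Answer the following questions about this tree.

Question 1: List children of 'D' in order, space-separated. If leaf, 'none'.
Answer: none

Derivation:
Node D's children (from adjacency): (leaf)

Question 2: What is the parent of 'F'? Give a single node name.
Scan adjacency: F appears as child of B

Answer: B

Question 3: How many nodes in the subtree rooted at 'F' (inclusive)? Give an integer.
Answer: 2

Derivation:
Subtree rooted at F contains: F, H
Count = 2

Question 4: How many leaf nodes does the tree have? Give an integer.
Leaves (nodes with no children): A, D, G, H

Answer: 4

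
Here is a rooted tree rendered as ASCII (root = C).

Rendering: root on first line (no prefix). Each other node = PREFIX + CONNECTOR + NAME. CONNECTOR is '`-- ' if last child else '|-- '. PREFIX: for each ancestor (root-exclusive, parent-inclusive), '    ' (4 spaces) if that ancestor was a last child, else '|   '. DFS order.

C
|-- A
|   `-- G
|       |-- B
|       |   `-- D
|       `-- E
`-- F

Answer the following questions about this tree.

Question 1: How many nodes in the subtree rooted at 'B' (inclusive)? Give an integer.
Answer: 2

Derivation:
Subtree rooted at B contains: B, D
Count = 2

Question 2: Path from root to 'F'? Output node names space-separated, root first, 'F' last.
Walk down from root: C -> F

Answer: C F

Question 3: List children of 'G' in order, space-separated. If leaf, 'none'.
Node G's children (from adjacency): B, E

Answer: B E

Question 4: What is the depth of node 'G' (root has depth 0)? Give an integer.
Answer: 2

Derivation:
Path from root to G: C -> A -> G
Depth = number of edges = 2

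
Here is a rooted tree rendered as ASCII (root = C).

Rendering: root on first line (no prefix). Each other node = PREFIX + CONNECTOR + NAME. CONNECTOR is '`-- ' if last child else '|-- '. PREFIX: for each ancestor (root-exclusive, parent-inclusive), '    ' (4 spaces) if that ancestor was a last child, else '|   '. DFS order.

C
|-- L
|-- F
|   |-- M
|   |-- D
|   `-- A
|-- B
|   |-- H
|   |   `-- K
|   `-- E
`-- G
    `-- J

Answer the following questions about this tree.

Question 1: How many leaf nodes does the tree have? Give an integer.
Answer: 7

Derivation:
Leaves (nodes with no children): A, D, E, J, K, L, M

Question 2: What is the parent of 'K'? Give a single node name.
Answer: H

Derivation:
Scan adjacency: K appears as child of H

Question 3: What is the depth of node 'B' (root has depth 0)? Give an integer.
Path from root to B: C -> B
Depth = number of edges = 1

Answer: 1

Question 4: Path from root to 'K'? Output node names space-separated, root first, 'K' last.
Walk down from root: C -> B -> H -> K

Answer: C B H K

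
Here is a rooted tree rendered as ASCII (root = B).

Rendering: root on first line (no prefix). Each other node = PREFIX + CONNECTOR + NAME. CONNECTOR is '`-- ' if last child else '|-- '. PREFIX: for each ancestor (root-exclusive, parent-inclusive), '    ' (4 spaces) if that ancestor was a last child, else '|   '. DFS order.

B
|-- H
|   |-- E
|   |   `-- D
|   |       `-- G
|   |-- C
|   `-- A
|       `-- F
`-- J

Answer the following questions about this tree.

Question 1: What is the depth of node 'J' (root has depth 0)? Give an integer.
Path from root to J: B -> J
Depth = number of edges = 1

Answer: 1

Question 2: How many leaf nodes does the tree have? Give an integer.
Leaves (nodes with no children): C, F, G, J

Answer: 4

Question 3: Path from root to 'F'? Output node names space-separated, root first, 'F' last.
Walk down from root: B -> H -> A -> F

Answer: B H A F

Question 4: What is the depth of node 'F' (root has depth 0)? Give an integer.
Path from root to F: B -> H -> A -> F
Depth = number of edges = 3

Answer: 3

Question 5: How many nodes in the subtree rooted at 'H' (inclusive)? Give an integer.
Answer: 7

Derivation:
Subtree rooted at H contains: A, C, D, E, F, G, H
Count = 7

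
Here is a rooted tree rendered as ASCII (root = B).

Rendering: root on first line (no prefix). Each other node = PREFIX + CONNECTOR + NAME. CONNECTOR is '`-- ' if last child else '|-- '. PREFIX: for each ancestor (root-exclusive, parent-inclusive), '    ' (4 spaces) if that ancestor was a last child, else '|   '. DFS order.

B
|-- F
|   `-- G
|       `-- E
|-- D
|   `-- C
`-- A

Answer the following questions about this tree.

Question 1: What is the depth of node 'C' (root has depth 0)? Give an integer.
Answer: 2

Derivation:
Path from root to C: B -> D -> C
Depth = number of edges = 2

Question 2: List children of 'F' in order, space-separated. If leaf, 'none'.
Node F's children (from adjacency): G

Answer: G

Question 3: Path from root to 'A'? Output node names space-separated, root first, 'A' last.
Answer: B A

Derivation:
Walk down from root: B -> A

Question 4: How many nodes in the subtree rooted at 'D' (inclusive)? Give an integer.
Answer: 2

Derivation:
Subtree rooted at D contains: C, D
Count = 2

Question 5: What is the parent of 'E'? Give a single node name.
Scan adjacency: E appears as child of G

Answer: G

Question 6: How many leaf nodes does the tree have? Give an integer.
Leaves (nodes with no children): A, C, E

Answer: 3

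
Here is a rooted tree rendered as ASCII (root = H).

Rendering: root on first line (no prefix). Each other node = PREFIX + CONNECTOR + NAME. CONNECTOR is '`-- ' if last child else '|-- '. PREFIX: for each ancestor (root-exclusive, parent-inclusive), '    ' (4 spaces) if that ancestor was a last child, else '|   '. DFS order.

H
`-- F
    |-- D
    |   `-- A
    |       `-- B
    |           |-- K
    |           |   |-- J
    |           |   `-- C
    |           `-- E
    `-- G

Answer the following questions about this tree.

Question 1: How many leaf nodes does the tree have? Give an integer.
Leaves (nodes with no children): C, E, G, J

Answer: 4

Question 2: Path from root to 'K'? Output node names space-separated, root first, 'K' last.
Answer: H F D A B K

Derivation:
Walk down from root: H -> F -> D -> A -> B -> K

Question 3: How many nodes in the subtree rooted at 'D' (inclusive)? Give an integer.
Answer: 7

Derivation:
Subtree rooted at D contains: A, B, C, D, E, J, K
Count = 7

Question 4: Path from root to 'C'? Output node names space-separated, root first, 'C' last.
Answer: H F D A B K C

Derivation:
Walk down from root: H -> F -> D -> A -> B -> K -> C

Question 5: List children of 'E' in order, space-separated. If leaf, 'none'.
Answer: none

Derivation:
Node E's children (from adjacency): (leaf)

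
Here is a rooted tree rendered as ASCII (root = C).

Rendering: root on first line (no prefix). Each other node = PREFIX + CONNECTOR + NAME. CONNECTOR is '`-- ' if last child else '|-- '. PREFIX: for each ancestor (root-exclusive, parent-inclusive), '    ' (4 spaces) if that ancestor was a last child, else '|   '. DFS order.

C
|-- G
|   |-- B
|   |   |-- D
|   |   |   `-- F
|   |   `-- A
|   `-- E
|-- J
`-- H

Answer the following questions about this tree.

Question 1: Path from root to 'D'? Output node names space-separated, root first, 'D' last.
Answer: C G B D

Derivation:
Walk down from root: C -> G -> B -> D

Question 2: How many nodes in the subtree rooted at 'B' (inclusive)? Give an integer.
Answer: 4

Derivation:
Subtree rooted at B contains: A, B, D, F
Count = 4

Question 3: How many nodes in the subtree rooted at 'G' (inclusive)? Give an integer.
Subtree rooted at G contains: A, B, D, E, F, G
Count = 6

Answer: 6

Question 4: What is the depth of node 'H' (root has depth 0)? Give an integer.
Path from root to H: C -> H
Depth = number of edges = 1

Answer: 1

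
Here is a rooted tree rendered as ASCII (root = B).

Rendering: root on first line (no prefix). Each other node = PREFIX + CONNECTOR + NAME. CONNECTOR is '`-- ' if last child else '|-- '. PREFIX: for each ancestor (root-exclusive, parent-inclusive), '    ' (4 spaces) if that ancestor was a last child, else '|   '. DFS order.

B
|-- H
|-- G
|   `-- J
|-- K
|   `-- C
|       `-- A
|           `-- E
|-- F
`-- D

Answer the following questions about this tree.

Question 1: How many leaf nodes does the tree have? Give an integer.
Answer: 5

Derivation:
Leaves (nodes with no children): D, E, F, H, J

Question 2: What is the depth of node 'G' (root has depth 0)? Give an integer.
Path from root to G: B -> G
Depth = number of edges = 1

Answer: 1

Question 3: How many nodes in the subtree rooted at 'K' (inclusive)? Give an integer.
Answer: 4

Derivation:
Subtree rooted at K contains: A, C, E, K
Count = 4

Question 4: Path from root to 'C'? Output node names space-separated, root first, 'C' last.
Answer: B K C

Derivation:
Walk down from root: B -> K -> C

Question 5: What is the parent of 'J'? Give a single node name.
Answer: G

Derivation:
Scan adjacency: J appears as child of G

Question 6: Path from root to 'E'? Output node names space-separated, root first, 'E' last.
Walk down from root: B -> K -> C -> A -> E

Answer: B K C A E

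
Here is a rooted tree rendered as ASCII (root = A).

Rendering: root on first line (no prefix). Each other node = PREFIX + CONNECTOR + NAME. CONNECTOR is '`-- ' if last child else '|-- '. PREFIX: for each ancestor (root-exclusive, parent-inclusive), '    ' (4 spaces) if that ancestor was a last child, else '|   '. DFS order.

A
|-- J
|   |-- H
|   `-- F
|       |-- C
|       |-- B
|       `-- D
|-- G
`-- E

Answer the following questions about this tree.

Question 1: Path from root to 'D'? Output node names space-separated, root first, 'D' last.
Walk down from root: A -> J -> F -> D

Answer: A J F D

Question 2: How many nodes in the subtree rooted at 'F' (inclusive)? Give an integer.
Answer: 4

Derivation:
Subtree rooted at F contains: B, C, D, F
Count = 4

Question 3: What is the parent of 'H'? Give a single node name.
Scan adjacency: H appears as child of J

Answer: J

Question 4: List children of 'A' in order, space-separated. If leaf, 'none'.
Node A's children (from adjacency): J, G, E

Answer: J G E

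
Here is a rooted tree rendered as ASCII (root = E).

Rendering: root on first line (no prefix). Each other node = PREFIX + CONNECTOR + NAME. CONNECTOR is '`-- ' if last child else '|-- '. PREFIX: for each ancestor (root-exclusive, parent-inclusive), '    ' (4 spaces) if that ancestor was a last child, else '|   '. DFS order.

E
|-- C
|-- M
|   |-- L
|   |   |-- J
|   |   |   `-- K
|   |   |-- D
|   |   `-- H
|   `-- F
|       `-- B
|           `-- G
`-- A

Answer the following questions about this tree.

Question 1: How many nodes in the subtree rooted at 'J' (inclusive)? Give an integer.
Answer: 2

Derivation:
Subtree rooted at J contains: J, K
Count = 2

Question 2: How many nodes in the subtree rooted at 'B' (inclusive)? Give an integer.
Answer: 2

Derivation:
Subtree rooted at B contains: B, G
Count = 2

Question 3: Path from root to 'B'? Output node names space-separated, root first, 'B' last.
Answer: E M F B

Derivation:
Walk down from root: E -> M -> F -> B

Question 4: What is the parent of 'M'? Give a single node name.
Scan adjacency: M appears as child of E

Answer: E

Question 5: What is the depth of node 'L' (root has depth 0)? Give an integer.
Path from root to L: E -> M -> L
Depth = number of edges = 2

Answer: 2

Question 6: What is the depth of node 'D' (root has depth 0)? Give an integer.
Answer: 3

Derivation:
Path from root to D: E -> M -> L -> D
Depth = number of edges = 3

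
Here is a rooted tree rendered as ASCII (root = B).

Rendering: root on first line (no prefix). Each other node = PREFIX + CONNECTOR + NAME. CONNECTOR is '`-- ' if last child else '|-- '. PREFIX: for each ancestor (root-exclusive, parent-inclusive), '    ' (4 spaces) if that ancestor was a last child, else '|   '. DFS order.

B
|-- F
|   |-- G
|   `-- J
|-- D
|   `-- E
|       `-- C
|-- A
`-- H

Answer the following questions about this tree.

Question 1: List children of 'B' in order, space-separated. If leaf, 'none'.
Answer: F D A H

Derivation:
Node B's children (from adjacency): F, D, A, H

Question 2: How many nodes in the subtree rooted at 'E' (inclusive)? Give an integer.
Answer: 2

Derivation:
Subtree rooted at E contains: C, E
Count = 2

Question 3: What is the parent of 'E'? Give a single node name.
Scan adjacency: E appears as child of D

Answer: D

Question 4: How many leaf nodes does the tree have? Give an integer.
Leaves (nodes with no children): A, C, G, H, J

Answer: 5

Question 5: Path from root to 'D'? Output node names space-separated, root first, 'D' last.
Walk down from root: B -> D

Answer: B D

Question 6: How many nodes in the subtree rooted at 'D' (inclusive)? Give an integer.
Subtree rooted at D contains: C, D, E
Count = 3

Answer: 3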